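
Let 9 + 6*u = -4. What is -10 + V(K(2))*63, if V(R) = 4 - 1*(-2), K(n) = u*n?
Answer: 368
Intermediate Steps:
u = -13/6 (u = -3/2 + (⅙)*(-4) = -3/2 - ⅔ = -13/6 ≈ -2.1667)
K(n) = -13*n/6
V(R) = 6 (V(R) = 4 + 2 = 6)
-10 + V(K(2))*63 = -10 + 6*63 = -10 + 378 = 368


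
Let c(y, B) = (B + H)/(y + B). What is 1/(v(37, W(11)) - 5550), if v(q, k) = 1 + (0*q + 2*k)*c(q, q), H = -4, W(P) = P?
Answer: -37/204950 ≈ -0.00018053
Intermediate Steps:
c(y, B) = (-4 + B)/(B + y) (c(y, B) = (B - 4)/(y + B) = (-4 + B)/(B + y))
v(q, k) = 1 + k*(-4 + q)/q (v(q, k) = 1 + (0*q + 2*k)*((-4 + q)/(q + q)) = 1 + (0 + 2*k)*((-4 + q)/((2*q))) = 1 + (2*k)*((1/(2*q))*(-4 + q)) = 1 + (2*k)*((-4 + q)/(2*q)) = 1 + k*(-4 + q)/q)
1/(v(37, W(11)) - 5550) = 1/((37 + 11*(-4 + 37))/37 - 5550) = 1/((37 + 11*33)/37 - 5550) = 1/((37 + 363)/37 - 5550) = 1/((1/37)*400 - 5550) = 1/(400/37 - 5550) = 1/(-204950/37) = -37/204950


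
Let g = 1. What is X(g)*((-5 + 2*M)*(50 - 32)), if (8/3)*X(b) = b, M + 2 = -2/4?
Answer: -135/2 ≈ -67.500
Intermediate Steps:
M = -5/2 (M = -2 - 2/4 = -2 - 2*1/4 = -2 - 1/2 = -5/2 ≈ -2.5000)
X(b) = 3*b/8
X(g)*((-5 + 2*M)*(50 - 32)) = ((3/8)*1)*((-5 + 2*(-5/2))*(50 - 32)) = 3*((-5 - 5)*18)/8 = 3*(-10*18)/8 = (3/8)*(-180) = -135/2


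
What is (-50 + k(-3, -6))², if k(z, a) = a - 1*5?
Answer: 3721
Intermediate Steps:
k(z, a) = -5 + a (k(z, a) = a - 5 = -5 + a)
(-50 + k(-3, -6))² = (-50 + (-5 - 6))² = (-50 - 11)² = (-61)² = 3721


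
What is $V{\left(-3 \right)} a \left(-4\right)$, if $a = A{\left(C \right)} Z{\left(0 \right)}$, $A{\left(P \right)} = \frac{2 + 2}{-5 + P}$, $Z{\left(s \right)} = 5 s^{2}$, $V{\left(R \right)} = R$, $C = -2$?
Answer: $0$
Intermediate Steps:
$A{\left(P \right)} = \frac{4}{-5 + P}$
$a = 0$ ($a = \frac{4}{-5 - 2} \cdot 5 \cdot 0^{2} = \frac{4}{-7} \cdot 5 \cdot 0 = 4 \left(- \frac{1}{7}\right) 0 = \left(- \frac{4}{7}\right) 0 = 0$)
$V{\left(-3 \right)} a \left(-4\right) = \left(-3\right) 0 \left(-4\right) = 0 \left(-4\right) = 0$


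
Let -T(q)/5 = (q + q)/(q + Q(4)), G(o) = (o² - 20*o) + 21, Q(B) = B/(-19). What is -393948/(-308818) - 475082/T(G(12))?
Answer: 52414934596151/1100164125 ≈ 47643.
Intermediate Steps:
Q(B) = -B/19 (Q(B) = B*(-1/19) = -B/19)
G(o) = 21 + o² - 20*o
T(q) = -10*q/(-4/19 + q) (T(q) = -5*(q + q)/(q - 1/19*4) = -5*2*q/(q - 4/19) = -5*2*q/(-4/19 + q) = -10*q/(-4/19 + q))
-393948/(-308818) - 475082/T(G(12)) = -393948/(-308818) - 475082*(-(-4 + 19*(21 + 12² - 20*12))/(190*(21 + 12² - 20*12))) = -393948*(-1/308818) - 475082*(-(-4 + 19*(21 + 144 - 240))/(190*(21 + 144 - 240))) = 196974/154409 - 475082/((-190*(-75)/(-4 + 19*(-75)))) = 196974/154409 - 475082/((-190*(-75)/(-4 - 1425))) = 196974/154409 - 475082/((-190*(-75)/(-1429))) = 196974/154409 - 475082/((-190*(-75)*(-1/1429))) = 196974/154409 - 475082/(-14250/1429) = 196974/154409 - 475082*(-1429/14250) = 196974/154409 + 339446089/7125 = 52414934596151/1100164125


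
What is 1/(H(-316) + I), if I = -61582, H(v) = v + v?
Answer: -1/62214 ≈ -1.6074e-5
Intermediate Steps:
H(v) = 2*v
1/(H(-316) + I) = 1/(2*(-316) - 61582) = 1/(-632 - 61582) = 1/(-62214) = -1/62214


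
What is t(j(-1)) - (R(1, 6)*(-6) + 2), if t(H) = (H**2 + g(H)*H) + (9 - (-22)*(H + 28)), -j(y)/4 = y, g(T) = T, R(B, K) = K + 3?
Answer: 797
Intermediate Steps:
R(B, K) = 3 + K
j(y) = -4*y
t(H) = 625 + 2*H**2 + 22*H (t(H) = (H**2 + H*H) + (9 - (-22)*(H + 28)) = (H**2 + H**2) + (9 - (-22)*(28 + H)) = 2*H**2 + (9 - (-616 - 22*H)) = 2*H**2 + (9 + (616 + 22*H)) = 2*H**2 + (625 + 22*H) = 625 + 2*H**2 + 22*H)
t(j(-1)) - (R(1, 6)*(-6) + 2) = (625 + 2*(-4*(-1))**2 + 22*(-4*(-1))) - ((3 + 6)*(-6) + 2) = (625 + 2*4**2 + 22*4) - (9*(-6) + 2) = (625 + 2*16 + 88) - (-54 + 2) = (625 + 32 + 88) - 1*(-52) = 745 + 52 = 797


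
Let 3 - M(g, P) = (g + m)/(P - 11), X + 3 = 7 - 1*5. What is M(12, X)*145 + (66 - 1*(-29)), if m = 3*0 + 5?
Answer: 8825/12 ≈ 735.42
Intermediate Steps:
X = -1 (X = -3 + (7 - 1*5) = -3 + (7 - 5) = -3 + 2 = -1)
m = 5 (m = 0 + 5 = 5)
M(g, P) = 3 - (5 + g)/(-11 + P) (M(g, P) = 3 - (g + 5)/(P - 11) = 3 - (5 + g)/(-11 + P))
M(12, X)*145 + (66 - 1*(-29)) = ((-38 - 1*12 + 3*(-1))/(-11 - 1))*145 + (66 - 1*(-29)) = ((-38 - 12 - 3)/(-12))*145 + (66 + 29) = -1/12*(-53)*145 + 95 = (53/12)*145 + 95 = 7685/12 + 95 = 8825/12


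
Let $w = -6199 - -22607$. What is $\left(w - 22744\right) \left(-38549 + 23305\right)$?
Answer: $96585984$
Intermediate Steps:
$w = 16408$ ($w = -6199 + 22607 = 16408$)
$\left(w - 22744\right) \left(-38549 + 23305\right) = \left(16408 - 22744\right) \left(-38549 + 23305\right) = \left(-6336\right) \left(-15244\right) = 96585984$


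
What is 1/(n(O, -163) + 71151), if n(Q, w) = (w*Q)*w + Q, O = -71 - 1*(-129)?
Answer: 1/1612211 ≈ 6.2027e-7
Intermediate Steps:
O = 58 (O = -71 + 129 = 58)
n(Q, w) = Q + Q*w² (n(Q, w) = (Q*w)*w + Q = Q*w² + Q = Q + Q*w²)
1/(n(O, -163) + 71151) = 1/(58*(1 + (-163)²) + 71151) = 1/(58*(1 + 26569) + 71151) = 1/(58*26570 + 71151) = 1/(1541060 + 71151) = 1/1612211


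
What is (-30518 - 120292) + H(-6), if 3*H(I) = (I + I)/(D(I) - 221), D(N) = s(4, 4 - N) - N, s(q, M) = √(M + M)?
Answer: -1393635038/9241 + 8*√5/46205 ≈ -1.5081e+5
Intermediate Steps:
s(q, M) = √2*√M (s(q, M) = √(2*M) = √2*√M)
D(N) = -N + √2*√(4 - N) (D(N) = √2*√(4 - N) - N = -N + √2*√(4 - N))
H(I) = 2*I/(3*(-221 + √(8 - 2*I) - I)) (H(I) = ((I + I)/((√(8 - 2*I) - I) - 221))/3 = ((2*I)/(-221 + √(8 - 2*I) - I))/3 = (2*I/(-221 + √(8 - 2*I) - I))/3 = 2*I/(3*(-221 + √(8 - 2*I) - I)))
(-30518 - 120292) + H(-6) = (-30518 - 120292) - 2*(-6)/(663 + 3*(-6) - 3*√2*√(4 - 1*(-6))) = -150810 - 2*(-6)/(663 - 18 - 3*√2*√(4 + 6)) = -150810 - 2*(-6)/(663 - 18 - 3*√2*√10) = -150810 - 2*(-6)/(663 - 18 - 6*√5) = -150810 - 2*(-6)/(645 - 6*√5) = -150810 + 12/(645 - 6*√5)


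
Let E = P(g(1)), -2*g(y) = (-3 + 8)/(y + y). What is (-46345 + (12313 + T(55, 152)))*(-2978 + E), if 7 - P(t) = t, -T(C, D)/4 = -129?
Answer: 99534141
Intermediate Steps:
T(C, D) = 516 (T(C, D) = -4*(-129) = 516)
g(y) = -5/(4*y) (g(y) = -(-3 + 8)/(2*(y + y)) = -5/(2*(2*y)) = -5*1/(2*y)/2 = -5/(4*y))
P(t) = 7 - t
E = 33/4 (E = 7 - (-5)/(4*1) = 7 - (-5)/4 = 7 - 1*(-5/4) = 7 + 5/4 = 33/4 ≈ 8.2500)
(-46345 + (12313 + T(55, 152)))*(-2978 + E) = (-46345 + (12313 + 516))*(-2978 + 33/4) = (-46345 + 12829)*(-11879/4) = -33516*(-11879/4) = 99534141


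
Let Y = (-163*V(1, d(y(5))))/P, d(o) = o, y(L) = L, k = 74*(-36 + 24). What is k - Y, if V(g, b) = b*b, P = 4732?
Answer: -4197941/4732 ≈ -887.14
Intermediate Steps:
k = -888 (k = 74*(-12) = -888)
V(g, b) = b**2
Y = -4075/4732 (Y = -163*5**2/4732 = -163*25*(1/4732) = -4075*1/4732 = -4075/4732 ≈ -0.86116)
k - Y = -888 - 1*(-4075/4732) = -888 + 4075/4732 = -4197941/4732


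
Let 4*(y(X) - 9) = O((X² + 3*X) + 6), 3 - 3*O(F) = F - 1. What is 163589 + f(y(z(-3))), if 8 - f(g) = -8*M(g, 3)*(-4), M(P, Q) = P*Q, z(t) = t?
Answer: 162749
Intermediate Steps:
O(F) = 4/3 - F/3 (O(F) = 1 - (F - 1)/3 = 1 - (-1 + F)/3 = 1 + (⅓ - F/3) = 4/3 - F/3)
y(X) = 53/6 - X/4 - X²/12 (y(X) = 9 + (4/3 - ((X² + 3*X) + 6)/3)/4 = 9 + (4/3 - (6 + X² + 3*X)/3)/4 = 9 + (4/3 + (-2 - X - X²/3))/4 = 9 + (-⅔ - X - X²/3)/4 = 9 + (-⅙ - X/4 - X²/12) = 53/6 - X/4 - X²/12)
f(g) = 8 - 96*g (f(g) = 8 - (-8*g*3)*(-4) = 8 - (-24*g)*(-4) = 8 - 96*g)
163589 + f(y(z(-3))) = 163589 + (8 - 96*(53/6 - ¼*(-3) - 1/12*(-3)²)) = 163589 + (8 - 96*(53/6 + ¾ - 1/12*9)) = 163589 + (8 - 96*(53/6 + ¾ - ¾)) = 163589 + (8 - 96*53/6) = 163589 + (8 - 848) = 163589 - 840 = 162749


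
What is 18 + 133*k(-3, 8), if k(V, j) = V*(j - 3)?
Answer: -1977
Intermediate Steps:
k(V, j) = V*(-3 + j)
18 + 133*k(-3, 8) = 18 + 133*(-3*(-3 + 8)) = 18 + 133*(-3*5) = 18 + 133*(-15) = 18 - 1995 = -1977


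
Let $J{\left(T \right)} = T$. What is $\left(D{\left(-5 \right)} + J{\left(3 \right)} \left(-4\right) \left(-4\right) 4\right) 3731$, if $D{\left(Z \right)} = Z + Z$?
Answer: $679042$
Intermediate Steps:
$D{\left(Z \right)} = 2 Z$
$\left(D{\left(-5 \right)} + J{\left(3 \right)} \left(-4\right) \left(-4\right) 4\right) 3731 = \left(2 \left(-5\right) + 3 \left(-4\right) \left(-4\right) 4\right) 3731 = \left(-10 + \left(-12\right) \left(-4\right) 4\right) 3731 = \left(-10 + 48 \cdot 4\right) 3731 = \left(-10 + 192\right) 3731 = 182 \cdot 3731 = 679042$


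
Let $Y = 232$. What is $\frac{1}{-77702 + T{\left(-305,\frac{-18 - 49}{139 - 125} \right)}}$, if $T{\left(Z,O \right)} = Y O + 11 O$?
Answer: $- \frac{14}{1104109} \approx -1.268 \cdot 10^{-5}$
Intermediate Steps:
$T{\left(Z,O \right)} = 243 O$ ($T{\left(Z,O \right)} = 232 O + 11 O = 243 O$)
$\frac{1}{-77702 + T{\left(-305,\frac{-18 - 49}{139 - 125} \right)}} = \frac{1}{-77702 + 243 \frac{-18 - 49}{139 - 125}} = \frac{1}{-77702 + 243 \left(- \frac{67}{14}\right)} = \frac{1}{-77702 - \frac{16281}{14}} = \frac{1}{- \frac{1104109}{14}} = - \frac{14}{1104109}$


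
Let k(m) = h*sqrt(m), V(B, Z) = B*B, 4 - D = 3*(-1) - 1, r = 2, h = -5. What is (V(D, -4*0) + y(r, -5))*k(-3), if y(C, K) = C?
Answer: -330*I*sqrt(3) ≈ -571.58*I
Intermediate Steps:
D = 8 (D = 4 - (3*(-1) - 1) = 4 - (-3 - 1) = 4 - 1*(-4) = 4 + 4 = 8)
V(B, Z) = B**2
k(m) = -5*sqrt(m)
(V(D, -4*0) + y(r, -5))*k(-3) = (8**2 + 2)*(-5*I*sqrt(3)) = (64 + 2)*(-5*I*sqrt(3)) = 66*(-5*I*sqrt(3)) = -330*I*sqrt(3)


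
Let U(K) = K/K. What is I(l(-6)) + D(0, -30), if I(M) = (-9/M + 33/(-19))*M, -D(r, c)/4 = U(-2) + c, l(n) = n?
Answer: 2231/19 ≈ 117.42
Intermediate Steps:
U(K) = 1
D(r, c) = -4 - 4*c (D(r, c) = -4*(1 + c) = -4 - 4*c)
I(M) = M*(-33/19 - 9/M) (I(M) = (-9/M + 33*(-1/19))*M = (-9/M - 33/19)*M = (-33/19 - 9/M)*M = M*(-33/19 - 9/M))
I(l(-6)) + D(0, -30) = (-9 - 33/19*(-6)) + (-4 - 4*(-30)) = (-9 + 198/19) + (-4 + 120) = 27/19 + 116 = 2231/19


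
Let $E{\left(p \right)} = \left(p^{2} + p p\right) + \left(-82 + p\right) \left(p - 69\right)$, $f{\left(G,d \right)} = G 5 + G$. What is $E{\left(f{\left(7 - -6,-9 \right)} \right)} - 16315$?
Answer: $-4183$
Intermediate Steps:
$f{\left(G,d \right)} = 6 G$ ($f{\left(G,d \right)} = 5 G + G = 6 G$)
$E{\left(p \right)} = 2 p^{2} + \left(-82 + p\right) \left(-69 + p\right)$ ($E{\left(p \right)} = \left(p^{2} + p^{2}\right) + \left(-82 + p\right) \left(-69 + p\right) = 2 p^{2} + \left(-82 + p\right) \left(-69 + p\right)$)
$E{\left(f{\left(7 - -6,-9 \right)} \right)} - 16315 = \left(5658 - 151 \cdot 6 \left(7 - -6\right) + 3 \left(6 \left(7 - -6\right)\right)^{2}\right) - 16315 = \left(5658 - 151 \cdot 6 \left(7 + 6\right) + 3 \left(6 \left(7 + 6\right)\right)^{2}\right) - 16315 = \left(5658 - 151 \cdot 6 \cdot 13 + 3 \left(6 \cdot 13\right)^{2}\right) - 16315 = \left(5658 - 11778 + 3 \cdot 78^{2}\right) - 16315 = \left(5658 - 11778 + 3 \cdot 6084\right) - 16315 = \left(5658 - 11778 + 18252\right) - 16315 = 12132 - 16315 = -4183$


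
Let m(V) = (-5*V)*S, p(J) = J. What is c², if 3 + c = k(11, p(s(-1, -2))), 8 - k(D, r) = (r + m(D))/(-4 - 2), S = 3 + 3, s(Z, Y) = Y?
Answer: 22801/9 ≈ 2533.4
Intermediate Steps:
S = 6
m(V) = -30*V (m(V) = -5*V*6 = -30*V)
k(D, r) = 8 - 5*D + r/6 (k(D, r) = 8 - (r - 30*D)/(-4 - 2) = 8 - (r - 30*D)/(-6) = 8 - (r - 30*D)*(-1)/6 = 8 - (5*D - r/6) = 8 + (-5*D + r/6) = 8 - 5*D + r/6)
c = -151/3 (c = -3 + (8 - 5*11 + (⅙)*(-2)) = -3 + (8 - 55 - ⅓) = -3 - 142/3 = -151/3 ≈ -50.333)
c² = (-151/3)² = 22801/9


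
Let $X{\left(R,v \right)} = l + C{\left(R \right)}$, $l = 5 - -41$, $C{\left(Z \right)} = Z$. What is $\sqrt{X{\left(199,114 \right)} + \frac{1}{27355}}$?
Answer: $\frac{6 \sqrt{5092570930}}{27355} \approx 15.652$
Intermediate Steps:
$l = 46$ ($l = 5 + 41 = 46$)
$X{\left(R,v \right)} = 46 + R$
$\sqrt{X{\left(199,114 \right)} + \frac{1}{27355}} = \sqrt{\left(46 + 199\right) + \frac{1}{27355}} = \sqrt{245 + \frac{1}{27355}} = \sqrt{\frac{6701976}{27355}} = \frac{6 \sqrt{5092570930}}{27355}$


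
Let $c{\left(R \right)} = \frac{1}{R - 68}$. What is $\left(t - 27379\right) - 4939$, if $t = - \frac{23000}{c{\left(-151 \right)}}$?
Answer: $5004682$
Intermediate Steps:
$c{\left(R \right)} = \frac{1}{-68 + R}$
$t = 5037000$ ($t = - \frac{23000}{\frac{1}{-68 - 151}} = - \frac{23000}{\frac{1}{-219}} = - \frac{23000}{- \frac{1}{219}} = \left(-23000\right) \left(-219\right) = 5037000$)
$\left(t - 27379\right) - 4939 = \left(5037000 - 27379\right) - 4939 = 5009621 - 4939 = 5004682$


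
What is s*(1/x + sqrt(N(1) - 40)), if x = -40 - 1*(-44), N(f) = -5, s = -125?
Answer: -125/4 - 375*I*sqrt(5) ≈ -31.25 - 838.53*I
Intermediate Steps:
x = 4 (x = -40 + 44 = 4)
s*(1/x + sqrt(N(1) - 40)) = -125*(1/4 + sqrt(-5 - 40)) = -125*(1/4 + sqrt(-45)) = -125*(1/4 + 3*I*sqrt(5)) = -125/4 - 375*I*sqrt(5)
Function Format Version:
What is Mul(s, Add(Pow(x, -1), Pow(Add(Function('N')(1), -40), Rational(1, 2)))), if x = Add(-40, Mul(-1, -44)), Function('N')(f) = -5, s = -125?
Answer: Add(Rational(-125, 4), Mul(-375, I, Pow(5, Rational(1, 2)))) ≈ Add(-31.250, Mul(-838.53, I))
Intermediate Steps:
x = 4 (x = Add(-40, 44) = 4)
Mul(s, Add(Pow(x, -1), Pow(Add(Function('N')(1), -40), Rational(1, 2)))) = Mul(-125, Add(Pow(4, -1), Pow(Add(-5, -40), Rational(1, 2)))) = Mul(-125, Add(Rational(1, 4), Pow(-45, Rational(1, 2)))) = Mul(-125, Add(Rational(1, 4), Mul(3, I, Pow(5, Rational(1, 2))))) = Add(Rational(-125, 4), Mul(-375, I, Pow(5, Rational(1, 2))))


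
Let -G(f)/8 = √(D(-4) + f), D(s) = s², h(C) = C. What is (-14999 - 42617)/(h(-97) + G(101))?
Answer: 5588752/1921 - 1382784*√13/1921 ≈ 313.93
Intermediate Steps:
G(f) = -8*√(16 + f) (G(f) = -8*√((-4)² + f) = -8*√(16 + f))
(-14999 - 42617)/(h(-97) + G(101)) = (-14999 - 42617)/(-97 - 8*√(16 + 101)) = -57616/(-97 - 24*√13)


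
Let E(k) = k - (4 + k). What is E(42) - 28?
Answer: -32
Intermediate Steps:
E(k) = -4 (E(k) = k + (-4 - k) = -4)
E(42) - 28 = -4 - 28 = -32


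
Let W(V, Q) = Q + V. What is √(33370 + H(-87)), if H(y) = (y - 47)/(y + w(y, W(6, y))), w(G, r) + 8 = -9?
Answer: √22558991/26 ≈ 182.68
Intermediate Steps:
w(G, r) = -17 (w(G, r) = -8 - 9 = -17)
H(y) = (-47 + y)/(-17 + y) (H(y) = (y - 47)/(y - 17) = (-47 + y)/(-17 + y))
√(33370 + H(-87)) = √(33370 + (-47 - 87)/(-17 - 87)) = √(33370 - 134/(-104)) = √(33370 - 1/104*(-134)) = √(33370 + 67/52) = √(1735307/52) = √22558991/26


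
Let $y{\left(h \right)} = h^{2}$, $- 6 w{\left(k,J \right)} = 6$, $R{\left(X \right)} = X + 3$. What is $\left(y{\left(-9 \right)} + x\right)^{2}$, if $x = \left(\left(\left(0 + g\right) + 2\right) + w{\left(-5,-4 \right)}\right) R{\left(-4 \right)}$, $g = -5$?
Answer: $7225$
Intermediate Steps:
$R{\left(X \right)} = 3 + X$
$w{\left(k,J \right)} = -1$ ($w{\left(k,J \right)} = \left(- \frac{1}{6}\right) 6 = -1$)
$x = 4$ ($x = \left(\left(\left(0 - 5\right) + 2\right) - 1\right) \left(3 - 4\right) = \left(\left(-5 + 2\right) - 1\right) \left(-1\right) = \left(-3 - 1\right) \left(-1\right) = \left(-4\right) \left(-1\right) = 4$)
$\left(y{\left(-9 \right)} + x\right)^{2} = \left(\left(-9\right)^{2} + 4\right)^{2} = \left(81 + 4\right)^{2} = 85^{2} = 7225$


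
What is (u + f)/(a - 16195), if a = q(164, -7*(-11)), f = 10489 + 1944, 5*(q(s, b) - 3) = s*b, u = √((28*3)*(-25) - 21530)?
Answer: -62165/68332 - 5*I*√23630/68332 ≈ -0.90975 - 0.011248*I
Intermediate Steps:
u = I*√23630 (u = √(84*(-25) - 21530) = √(-2100 - 21530) = √(-23630) = I*√23630 ≈ 153.72*I)
q(s, b) = 3 + b*s/5 (q(s, b) = 3 + (s*b)/5 = 3 + (b*s)/5 = 3 + b*s/5)
f = 12433
a = 12643/5 (a = 3 + (⅕)*(-7*(-11))*164 = 3 + (⅕)*77*164 = 3 + 12628/5 = 12643/5 ≈ 2528.6)
(u + f)/(a - 16195) = (I*√23630 + 12433)/(12643/5 - 16195) = (12433 + I*√23630)/(-68332/5) = (12433 + I*√23630)*(-5/68332) = -62165/68332 - 5*I*√23630/68332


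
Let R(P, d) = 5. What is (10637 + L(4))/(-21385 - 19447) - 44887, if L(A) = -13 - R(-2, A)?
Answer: -1832836603/40832 ≈ -44887.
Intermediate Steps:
L(A) = -18 (L(A) = -13 - 1*5 = -13 - 5 = -18)
(10637 + L(4))/(-21385 - 19447) - 44887 = (10637 - 18)/(-21385 - 19447) - 44887 = 10619/(-40832) - 44887 = 10619*(-1/40832) - 44887 = -10619/40832 - 44887 = -1832836603/40832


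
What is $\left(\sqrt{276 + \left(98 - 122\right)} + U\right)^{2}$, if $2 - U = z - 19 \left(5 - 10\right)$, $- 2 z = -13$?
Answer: $\frac{40609}{4} - 1194 \sqrt{7} \approx 6993.2$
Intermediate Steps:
$z = \frac{13}{2}$ ($z = \left(- \frac{1}{2}\right) \left(-13\right) = \frac{13}{2} \approx 6.5$)
$U = - \frac{199}{2}$ ($U = 2 - \left(\frac{13}{2} - 19 \left(5 - 10\right)\right) = 2 - \left(\frac{13}{2} - -95\right) = 2 - \left(\frac{13}{2} + 95\right) = 2 - \frac{203}{2} = - \frac{199}{2} \approx -99.5$)
$\left(\sqrt{276 + \left(98 - 122\right)} + U\right)^{2} = \left(\sqrt{276 + \left(98 - 122\right)} - \frac{199}{2}\right)^{2} = \left(\sqrt{276 - 24} - \frac{199}{2}\right)^{2} = \left(\sqrt{252} - \frac{199}{2}\right)^{2} = \left(6 \sqrt{7} - \frac{199}{2}\right)^{2} = \left(- \frac{199}{2} + 6 \sqrt{7}\right)^{2}$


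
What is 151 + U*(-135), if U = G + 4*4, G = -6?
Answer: -1199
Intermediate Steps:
U = 10 (U = -6 + 4*4 = -6 + 16 = 10)
151 + U*(-135) = 151 + 10*(-135) = 151 - 1350 = -1199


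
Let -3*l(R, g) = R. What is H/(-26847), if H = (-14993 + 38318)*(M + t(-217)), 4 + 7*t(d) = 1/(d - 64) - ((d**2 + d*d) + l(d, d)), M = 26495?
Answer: -597824329475/52808049 ≈ -11321.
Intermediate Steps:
l(R, g) = -R/3
t(d) = -4/7 - 2*d**2/7 + 1/(7*(-64 + d)) + d/21 (t(d) = -4/7 + (1/(d - 64) - ((d**2 + d*d) - d/3))/7 = -4/7 + (1/(-64 + d) - ((d**2 + d**2) - d/3))/7 = -4/7 + (1/(-64 + d) - (2*d**2 - d/3))/7 = -4/7 + (1/(-64 + d) + (-2*d**2 + d/3))/7 = -4/7 + (1/(-64 + d) - 2*d**2 + d/3)/7 = -4/7 + (-2*d**2/7 + 1/(7*(-64 + d)) + d/21) = -4/7 - 2*d**2/7 + 1/(7*(-64 + d)) + d/21)
H = 597824329475/1967 (H = (-14993 + 38318)*(26495 + (771 - 76*(-217) - 6*(-217)**3 + 385*(-217)**2)/(21*(-64 - 217))) = 23325*(26495 + (1/21)*(771 + 16492 - 6*(-10218313) + 385*47089)/(-281)) = 23325*(26495 + (1/21)*(-1/281)*(771 + 16492 + 61309878 + 18129265)) = 23325*(26495 + (1/21)*(-1/281)*79456406) = 23325*(26495 - 79456406/5901) = 23325*(76890589/5901) = 597824329475/1967 ≈ 3.0393e+8)
H/(-26847) = (597824329475/1967)/(-26847) = (597824329475/1967)*(-1/26847) = -597824329475/52808049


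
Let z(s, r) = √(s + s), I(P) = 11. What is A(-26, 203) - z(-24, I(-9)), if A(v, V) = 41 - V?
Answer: -162 - 4*I*√3 ≈ -162.0 - 6.9282*I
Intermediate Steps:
z(s, r) = √2*√s (z(s, r) = √(2*s) = √2*√s)
A(-26, 203) - z(-24, I(-9)) = (41 - 1*203) - √2*√(-24) = (41 - 203) - √2*2*I*√6 = -162 - 4*I*√3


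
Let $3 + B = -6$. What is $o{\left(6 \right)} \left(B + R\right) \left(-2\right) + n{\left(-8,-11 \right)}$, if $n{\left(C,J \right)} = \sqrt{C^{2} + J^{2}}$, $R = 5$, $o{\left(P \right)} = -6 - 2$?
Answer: $-64 + \sqrt{185} \approx -50.399$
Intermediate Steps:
$o{\left(P \right)} = -8$
$B = -9$ ($B = -3 - 6 = -9$)
$o{\left(6 \right)} \left(B + R\right) \left(-2\right) + n{\left(-8,-11 \right)} = - 8 \left(-9 + 5\right) \left(-2\right) + \sqrt{\left(-8\right)^{2} + \left(-11\right)^{2}} = - 8 \left(\left(-4\right) \left(-2\right)\right) + \sqrt{64 + 121} = \left(-8\right) 8 + \sqrt{185} = -64 + \sqrt{185}$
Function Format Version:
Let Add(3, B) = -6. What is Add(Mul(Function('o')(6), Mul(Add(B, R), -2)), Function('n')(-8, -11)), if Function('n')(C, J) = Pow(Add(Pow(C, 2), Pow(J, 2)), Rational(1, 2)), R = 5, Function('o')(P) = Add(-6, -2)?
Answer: Add(-64, Pow(185, Rational(1, 2))) ≈ -50.399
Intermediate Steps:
Function('o')(P) = -8
B = -9 (B = Add(-3, -6) = -9)
Add(Mul(Function('o')(6), Mul(Add(B, R), -2)), Function('n')(-8, -11)) = Add(Mul(-8, Mul(Add(-9, 5), -2)), Pow(Add(Pow(-8, 2), Pow(-11, 2)), Rational(1, 2))) = Add(Mul(-8, Mul(-4, -2)), Pow(Add(64, 121), Rational(1, 2))) = Add(Mul(-8, 8), Pow(185, Rational(1, 2))) = Add(-64, Pow(185, Rational(1, 2)))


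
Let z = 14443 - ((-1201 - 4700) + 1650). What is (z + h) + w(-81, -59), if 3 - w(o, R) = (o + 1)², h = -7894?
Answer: 4403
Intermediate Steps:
w(o, R) = 3 - (1 + o)² (w(o, R) = 3 - (o + 1)² = 3 - (1 + o)²)
z = 18694 (z = 14443 - (-5901 + 1650) = 14443 - 1*(-4251) = 14443 + 4251 = 18694)
(z + h) + w(-81, -59) = (18694 - 7894) + (3 - (1 - 81)²) = 10800 + (3 - 1*(-80)²) = 10800 + (3 - 1*6400) = 10800 + (3 - 6400) = 10800 - 6397 = 4403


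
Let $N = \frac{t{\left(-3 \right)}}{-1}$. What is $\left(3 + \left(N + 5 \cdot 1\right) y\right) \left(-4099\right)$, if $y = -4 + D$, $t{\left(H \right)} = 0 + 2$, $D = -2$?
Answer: $61485$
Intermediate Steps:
$t{\left(H \right)} = 2$
$N = -2$ ($N = \frac{2}{-1} = 2 \left(-1\right) = -2$)
$y = -6$ ($y = -4 - 2 = -6$)
$\left(3 + \left(N + 5 \cdot 1\right) y\right) \left(-4099\right) = \left(3 + \left(-2 + 5 \cdot 1\right) \left(-6\right)\right) \left(-4099\right) = \left(3 + \left(-2 + 5\right) \left(-6\right)\right) \left(-4099\right) = \left(3 + 3 \left(-6\right)\right) \left(-4099\right) = \left(3 - 18\right) \left(-4099\right) = \left(-15\right) \left(-4099\right) = 61485$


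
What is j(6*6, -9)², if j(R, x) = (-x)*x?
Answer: 6561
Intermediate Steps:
j(R, x) = -x²
j(6*6, -9)² = (-1*(-9)²)² = (-1*81)² = (-81)² = 6561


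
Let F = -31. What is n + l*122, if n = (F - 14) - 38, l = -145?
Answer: -17773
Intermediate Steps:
n = -83 (n = (-31 - 14) - 38 = -45 - 38 = -83)
n + l*122 = -83 - 145*122 = -83 - 17690 = -17773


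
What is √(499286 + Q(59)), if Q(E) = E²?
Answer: 9*√6207 ≈ 709.06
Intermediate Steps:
√(499286 + Q(59)) = √(499286 + 59²) = √(499286 + 3481) = √502767 = 9*√6207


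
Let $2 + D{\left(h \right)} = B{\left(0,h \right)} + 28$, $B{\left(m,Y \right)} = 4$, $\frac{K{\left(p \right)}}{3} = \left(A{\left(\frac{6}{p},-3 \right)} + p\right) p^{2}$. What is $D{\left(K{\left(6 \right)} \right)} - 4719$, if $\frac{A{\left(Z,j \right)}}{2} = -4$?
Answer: $-4689$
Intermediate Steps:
$A{\left(Z,j \right)} = -8$ ($A{\left(Z,j \right)} = 2 \left(-4\right) = -8$)
$K{\left(p \right)} = 3 p^{2} \left(-8 + p\right)$ ($K{\left(p \right)} = 3 \left(-8 + p\right) p^{2} = 3 p^{2} \left(-8 + p\right)$)
$D{\left(h \right)} = 30$ ($D{\left(h \right)} = -2 + \left(4 + 28\right) = -2 + 32 = 30$)
$D{\left(K{\left(6 \right)} \right)} - 4719 = 30 - 4719 = -4689$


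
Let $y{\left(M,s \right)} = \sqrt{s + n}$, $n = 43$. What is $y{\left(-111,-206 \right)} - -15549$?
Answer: $15549 + i \sqrt{163} \approx 15549.0 + 12.767 i$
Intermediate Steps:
$y{\left(M,s \right)} = \sqrt{43 + s}$ ($y{\left(M,s \right)} = \sqrt{s + 43} = \sqrt{43 + s}$)
$y{\left(-111,-206 \right)} - -15549 = \sqrt{43 - 206} - -15549 = \sqrt{-163} + 15549 = i \sqrt{163} + 15549 = 15549 + i \sqrt{163}$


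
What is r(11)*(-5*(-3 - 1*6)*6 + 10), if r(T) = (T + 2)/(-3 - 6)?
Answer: -3640/9 ≈ -404.44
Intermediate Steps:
r(T) = -2/9 - T/9 (r(T) = (2 + T)/(-9) = (2 + T)*(-1/9) = -2/9 - T/9)
r(11)*(-5*(-3 - 1*6)*6 + 10) = (-2/9 - 1/9*11)*(-5*(-3 - 1*6)*6 + 10) = (-2/9 - 11/9)*(-5*(-3 - 6)*6 + 10) = -13*(-5*(-9)*6 + 10)/9 = -13*(45*6 + 10)/9 = -13*(270 + 10)/9 = -13/9*280 = -3640/9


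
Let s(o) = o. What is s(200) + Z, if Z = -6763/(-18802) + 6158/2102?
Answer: 4017179671/19760902 ≈ 203.29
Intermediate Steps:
Z = 64999271/19760902 (Z = -6763*(-1/18802) + 6158*(1/2102) = 6763/18802 + 3079/1051 = 64999271/19760902 ≈ 3.2893)
s(200) + Z = 200 + 64999271/19760902 = 4017179671/19760902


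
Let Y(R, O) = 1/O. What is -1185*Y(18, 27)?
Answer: -395/9 ≈ -43.889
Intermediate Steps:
-1185*Y(18, 27) = -1185/27 = -1185*1/27 = -395/9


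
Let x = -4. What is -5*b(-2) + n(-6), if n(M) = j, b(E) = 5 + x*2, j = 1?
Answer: 16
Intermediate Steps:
b(E) = -3 (b(E) = 5 - 4*2 = 5 - 8 = -3)
n(M) = 1
-5*b(-2) + n(-6) = -5*(-3) + 1 = 15 + 1 = 16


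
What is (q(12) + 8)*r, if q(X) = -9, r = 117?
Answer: -117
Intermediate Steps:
(q(12) + 8)*r = (-9 + 8)*117 = -1*117 = -117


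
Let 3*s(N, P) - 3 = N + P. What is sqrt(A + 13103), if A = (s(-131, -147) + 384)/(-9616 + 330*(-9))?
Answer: 19*sqrt(51746470566)/37758 ≈ 114.47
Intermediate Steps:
s(N, P) = 1 + N/3 + P/3 (s(N, P) = 1 + (N + P)/3 = 1 + (N/3 + P/3) = 1 + N/3 + P/3)
A = -877/37758 (A = ((1 + (1/3)*(-131) + (1/3)*(-147)) + 384)/(-9616 + 330*(-9)) = ((1 - 131/3 - 49) + 384)/(-9616 - 2970) = (-275/3 + 384)/(-12586) = (877/3)*(-1/12586) = -877/37758 ≈ -0.023227)
sqrt(A + 13103) = sqrt(-877/37758 + 13103) = sqrt(494742197/37758) = 19*sqrt(51746470566)/37758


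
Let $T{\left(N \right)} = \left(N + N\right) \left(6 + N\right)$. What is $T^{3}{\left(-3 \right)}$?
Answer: $-5832$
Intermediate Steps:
$T{\left(N \right)} = 2 N \left(6 + N\right)$
$T^{3}{\left(-3 \right)} = \left(2 \left(-3\right) \left(6 - 3\right)\right)^{3} = \left(2 \left(-3\right) 3\right)^{3} = \left(-18\right)^{3} = -5832$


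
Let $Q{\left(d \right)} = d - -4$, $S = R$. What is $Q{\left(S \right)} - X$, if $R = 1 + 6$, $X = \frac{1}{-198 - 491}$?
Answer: $\frac{7580}{689} \approx 11.001$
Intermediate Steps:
$X = - \frac{1}{689}$ ($X = \frac{1}{-689} = - \frac{1}{689} \approx -0.0014514$)
$R = 7$
$S = 7$
$Q{\left(d \right)} = 4 + d$ ($Q{\left(d \right)} = d + 4 = 4 + d$)
$Q{\left(S \right)} - X = \left(4 + 7\right) - - \frac{1}{689} = 11 + \frac{1}{689} = \frac{7580}{689}$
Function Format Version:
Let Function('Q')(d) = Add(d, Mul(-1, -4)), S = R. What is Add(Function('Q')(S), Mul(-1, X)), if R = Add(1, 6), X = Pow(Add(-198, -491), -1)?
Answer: Rational(7580, 689) ≈ 11.001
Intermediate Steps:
X = Rational(-1, 689) (X = Pow(-689, -1) = Rational(-1, 689) ≈ -0.0014514)
R = 7
S = 7
Function('Q')(d) = Add(4, d) (Function('Q')(d) = Add(d, 4) = Add(4, d))
Add(Function('Q')(S), Mul(-1, X)) = Add(Add(4, 7), Mul(-1, Rational(-1, 689))) = Add(11, Rational(1, 689)) = Rational(7580, 689)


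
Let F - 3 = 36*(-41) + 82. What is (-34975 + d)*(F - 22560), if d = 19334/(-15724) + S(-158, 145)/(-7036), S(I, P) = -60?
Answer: 11584983372893223/13829258 ≈ 8.3772e+8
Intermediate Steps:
F = -1391 (F = 3 + (36*(-41) + 82) = 3 + (-1476 + 82) = 3 - 1394 = -1391)
d = -16886323/13829258 (d = 19334/(-15724) - 60/(-7036) = 19334*(-1/15724) - 60*(-1/7036) = -9667/7862 + 15/1759 = -16886323/13829258 ≈ -1.2211)
(-34975 + d)*(F - 22560) = (-34975 - 16886323/13829258)*(-1391 - 22560) = -483695184873/13829258*(-23951) = 11584983372893223/13829258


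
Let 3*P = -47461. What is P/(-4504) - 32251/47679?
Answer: 609039169/214746216 ≈ 2.8361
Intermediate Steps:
P = -47461/3 (P = (1/3)*(-47461) = -47461/3 ≈ -15820.)
P/(-4504) - 32251/47679 = -47461/3/(-4504) - 32251/47679 = -47461/3*(-1/4504) - 32251*1/47679 = 47461/13512 - 32251/47679 = 609039169/214746216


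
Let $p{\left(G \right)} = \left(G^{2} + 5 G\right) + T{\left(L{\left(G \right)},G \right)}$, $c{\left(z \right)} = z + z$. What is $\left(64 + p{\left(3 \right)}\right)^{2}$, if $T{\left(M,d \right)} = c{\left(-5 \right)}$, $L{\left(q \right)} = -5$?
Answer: $6084$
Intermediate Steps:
$c{\left(z \right)} = 2 z$
$T{\left(M,d \right)} = -10$ ($T{\left(M,d \right)} = 2 \left(-5\right) = -10$)
$p{\left(G \right)} = -10 + G^{2} + 5 G$ ($p{\left(G \right)} = \left(G^{2} + 5 G\right) - 10 = -10 + G^{2} + 5 G$)
$\left(64 + p{\left(3 \right)}\right)^{2} = \left(64 + \left(-10 + 3^{2} + 5 \cdot 3\right)\right)^{2} = \left(64 + \left(-10 + 9 + 15\right)\right)^{2} = \left(64 + 14\right)^{2} = 78^{2} = 6084$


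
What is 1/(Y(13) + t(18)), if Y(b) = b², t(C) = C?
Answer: 1/187 ≈ 0.0053476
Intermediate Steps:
1/(Y(13) + t(18)) = 1/(13² + 18) = 1/(169 + 18) = 1/187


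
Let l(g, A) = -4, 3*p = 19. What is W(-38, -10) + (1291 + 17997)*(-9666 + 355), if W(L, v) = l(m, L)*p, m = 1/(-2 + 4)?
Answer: -538771780/3 ≈ -1.7959e+8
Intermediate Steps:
p = 19/3 (p = (⅓)*19 = 19/3 ≈ 6.3333)
m = ½ (m = 1/2 = ½ ≈ 0.50000)
W(L, v) = -76/3 (W(L, v) = -4*19/3 = -76/3)
W(-38, -10) + (1291 + 17997)*(-9666 + 355) = -76/3 + (1291 + 17997)*(-9666 + 355) = -76/3 + 19288*(-9311) = -76/3 - 179590568 = -538771780/3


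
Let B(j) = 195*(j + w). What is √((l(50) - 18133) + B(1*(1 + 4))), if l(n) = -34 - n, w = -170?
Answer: 2*I*√12598 ≈ 224.48*I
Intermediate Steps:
B(j) = -33150 + 195*j (B(j) = 195*(j - 170) = 195*(-170 + j) = -33150 + 195*j)
√((l(50) - 18133) + B(1*(1 + 4))) = √(((-34 - 1*50) - 18133) + (-33150 + 195*(1*(1 + 4)))) = √(((-34 - 50) - 18133) + (-33150 + 195*(1*5))) = √((-84 - 18133) + (-33150 + 195*5)) = √(-18217 + (-33150 + 975)) = √(-18217 - 32175) = √(-50392) = 2*I*√12598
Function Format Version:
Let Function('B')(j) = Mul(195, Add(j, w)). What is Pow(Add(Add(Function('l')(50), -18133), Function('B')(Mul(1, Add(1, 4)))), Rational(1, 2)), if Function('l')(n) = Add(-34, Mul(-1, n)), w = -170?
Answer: Mul(2, I, Pow(12598, Rational(1, 2))) ≈ Mul(224.48, I)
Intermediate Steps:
Function('B')(j) = Add(-33150, Mul(195, j)) (Function('B')(j) = Mul(195, Add(j, -170)) = Mul(195, Add(-170, j)) = Add(-33150, Mul(195, j)))
Pow(Add(Add(Function('l')(50), -18133), Function('B')(Mul(1, Add(1, 4)))), Rational(1, 2)) = Pow(Add(Add(Add(-34, Mul(-1, 50)), -18133), Add(-33150, Mul(195, Mul(1, Add(1, 4))))), Rational(1, 2)) = Pow(Add(Add(Add(-34, -50), -18133), Add(-33150, Mul(195, Mul(1, 5)))), Rational(1, 2)) = Pow(Add(Add(-84, -18133), Add(-33150, Mul(195, 5))), Rational(1, 2)) = Pow(Add(-18217, Add(-33150, 975)), Rational(1, 2)) = Pow(Add(-18217, -32175), Rational(1, 2)) = Pow(-50392, Rational(1, 2)) = Mul(2, I, Pow(12598, Rational(1, 2)))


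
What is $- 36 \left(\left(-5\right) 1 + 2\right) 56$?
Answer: $6048$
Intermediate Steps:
$- 36 \left(\left(-5\right) 1 + 2\right) 56 = - 36 \left(-5 + 2\right) 56 = \left(-36\right) \left(-3\right) 56 = 108 \cdot 56 = 6048$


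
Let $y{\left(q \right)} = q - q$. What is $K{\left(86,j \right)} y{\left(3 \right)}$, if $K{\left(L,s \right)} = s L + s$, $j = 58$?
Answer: $0$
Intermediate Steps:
$y{\left(q \right)} = 0$
$K{\left(L,s \right)} = s + L s$ ($K{\left(L,s \right)} = L s + s = s + L s$)
$K{\left(86,j \right)} y{\left(3 \right)} = 58 \left(1 + 86\right) 0 = 58 \cdot 87 \cdot 0 = 5046 \cdot 0 = 0$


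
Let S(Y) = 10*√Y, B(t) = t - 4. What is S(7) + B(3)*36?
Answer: -36 + 10*√7 ≈ -9.5425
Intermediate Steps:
B(t) = -4 + t
S(7) + B(3)*36 = 10*√7 + (-4 + 3)*36 = 10*√7 - 1*36 = 10*√7 - 36 = -36 + 10*√7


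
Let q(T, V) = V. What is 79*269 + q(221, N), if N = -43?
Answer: 21208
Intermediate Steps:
79*269 + q(221, N) = 79*269 - 43 = 21251 - 43 = 21208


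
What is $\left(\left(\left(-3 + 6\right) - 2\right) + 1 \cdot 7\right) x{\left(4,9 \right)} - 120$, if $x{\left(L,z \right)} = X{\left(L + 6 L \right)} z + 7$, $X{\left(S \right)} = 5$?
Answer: $296$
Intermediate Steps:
$x{\left(L,z \right)} = 7 + 5 z$ ($x{\left(L,z \right)} = 5 z + 7 = 7 + 5 z$)
$\left(\left(\left(-3 + 6\right) - 2\right) + 1 \cdot 7\right) x{\left(4,9 \right)} - 120 = \left(\left(\left(-3 + 6\right) - 2\right) + 1 \cdot 7\right) \left(7 + 5 \cdot 9\right) - 120 = \left(\left(3 - 2\right) + 7\right) \left(7 + 45\right) - 120 = \left(1 + 7\right) 52 - 120 = 8 \cdot 52 - 120 = 416 - 120 = 296$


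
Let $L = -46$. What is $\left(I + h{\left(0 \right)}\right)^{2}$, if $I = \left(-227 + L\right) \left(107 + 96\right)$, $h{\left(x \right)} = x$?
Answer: $3071265561$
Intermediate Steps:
$I = -55419$ ($I = \left(-227 - 46\right) \left(107 + 96\right) = \left(-273\right) 203 = -55419$)
$\left(I + h{\left(0 \right)}\right)^{2} = \left(-55419 + 0\right)^{2} = \left(-55419\right)^{2} = 3071265561$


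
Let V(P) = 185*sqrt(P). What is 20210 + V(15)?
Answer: 20210 + 185*sqrt(15) ≈ 20927.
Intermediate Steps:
20210 + V(15) = 20210 + 185*sqrt(15)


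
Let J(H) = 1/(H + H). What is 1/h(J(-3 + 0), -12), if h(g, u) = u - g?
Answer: -6/71 ≈ -0.084507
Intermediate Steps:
J(H) = 1/(2*H)
1/h(J(-3 + 0), -12) = 1/(-12 - 1/(2*(-3 + 0))) = 1/(-12 - 1/(2*(-3))) = 1/(-12 - (-1)/(2*3)) = 1/(-12 - 1*(-1/6)) = 1/(-12 + 1/6) = 1/(-71/6) = -6/71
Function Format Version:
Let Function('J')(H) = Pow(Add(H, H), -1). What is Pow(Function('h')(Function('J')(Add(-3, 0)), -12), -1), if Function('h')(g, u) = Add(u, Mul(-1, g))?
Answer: Rational(-6, 71) ≈ -0.084507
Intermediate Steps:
Function('J')(H) = Mul(Rational(1, 2), Pow(H, -1)) (Function('J')(H) = Pow(Mul(2, H), -1) = Mul(Rational(1, 2), Pow(H, -1)))
Pow(Function('h')(Function('J')(Add(-3, 0)), -12), -1) = Pow(Add(-12, Mul(-1, Mul(Rational(1, 2), Pow(Add(-3, 0), -1)))), -1) = Pow(Add(-12, Mul(-1, Mul(Rational(1, 2), Pow(-3, -1)))), -1) = Pow(Add(-12, Mul(-1, Mul(Rational(1, 2), Rational(-1, 3)))), -1) = Pow(Add(-12, Mul(-1, Rational(-1, 6))), -1) = Pow(Add(-12, Rational(1, 6)), -1) = Pow(Rational(-71, 6), -1) = Rational(-6, 71)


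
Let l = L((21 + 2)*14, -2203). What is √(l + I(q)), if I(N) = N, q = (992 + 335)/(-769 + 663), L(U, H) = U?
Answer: 81*√530/106 ≈ 17.592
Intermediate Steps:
l = 322 (l = (21 + 2)*14 = 23*14 = 322)
q = -1327/106 (q = 1327/(-106) = 1327*(-1/106) = -1327/106 ≈ -12.519)
√(l + I(q)) = √(322 - 1327/106) = √(32805/106) = 81*√530/106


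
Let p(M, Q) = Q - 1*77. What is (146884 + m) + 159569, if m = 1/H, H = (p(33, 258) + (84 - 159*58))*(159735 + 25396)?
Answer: 508165993222250/1658218367 ≈ 3.0645e+5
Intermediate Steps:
p(M, Q) = -77 + Q (p(M, Q) = Q - 77 = -77 + Q)
H = -1658218367 (H = ((-77 + 258) + (84 - 159*58))*(159735 + 25396) = (181 + (84 - 9222))*185131 = (181 - 9138)*185131 = -8957*185131 = -1658218367)
m = -1/1658218367 (m = 1/(-1658218367) = -1/1658218367 ≈ -6.0306e-10)
(146884 + m) + 159569 = (146884 - 1/1658218367) + 159569 = 243565746618427/1658218367 + 159569 = 508165993222250/1658218367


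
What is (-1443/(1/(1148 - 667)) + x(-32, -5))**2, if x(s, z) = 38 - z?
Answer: 481691521600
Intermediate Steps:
(-1443/(1/(1148 - 667)) + x(-32, -5))**2 = (-1443/(1/(1148 - 667)) + (38 - 1*(-5)))**2 = (-1443/(1/481) + (38 + 5))**2 = (-1443/1/481 + 43)**2 = (-1443*481 + 43)**2 = (-694083 + 43)**2 = (-694040)**2 = 481691521600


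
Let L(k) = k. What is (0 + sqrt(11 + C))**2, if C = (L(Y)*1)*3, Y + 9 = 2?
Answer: -10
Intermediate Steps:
Y = -7 (Y = -9 + 2 = -7)
C = -21 (C = -7*1*3 = -7*3 = -21)
(0 + sqrt(11 + C))**2 = (0 + sqrt(11 - 21))**2 = (0 + sqrt(-10))**2 = (0 + I*sqrt(10))**2 = (I*sqrt(10))**2 = -10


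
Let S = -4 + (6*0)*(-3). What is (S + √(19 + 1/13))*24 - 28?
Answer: -124 + 48*√806/13 ≈ -19.175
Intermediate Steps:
S = -4 (S = -4 + 0*(-3) = -4 + 0 = -4)
(S + √(19 + 1/13))*24 - 28 = (-4 + √(19 + 1/13))*24 - 28 = (-4 + √(248/13))*24 - 28 = (-4 + 2*√806/13)*24 - 28 = (-96 + 48*√806/13) - 28 = -124 + 48*√806/13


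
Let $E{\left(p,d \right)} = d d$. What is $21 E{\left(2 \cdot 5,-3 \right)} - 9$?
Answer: $180$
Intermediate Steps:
$E{\left(p,d \right)} = d^{2}$
$21 E{\left(2 \cdot 5,-3 \right)} - 9 = 21 \left(-3\right)^{2} - 9 = 21 \cdot 9 - 9 = 189 - 9 = 180$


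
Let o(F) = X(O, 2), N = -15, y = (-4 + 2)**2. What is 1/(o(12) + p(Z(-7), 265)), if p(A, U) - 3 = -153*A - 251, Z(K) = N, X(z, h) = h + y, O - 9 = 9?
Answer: 1/2053 ≈ 0.00048709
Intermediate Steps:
O = 18 (O = 9 + 9 = 18)
y = 4 (y = (-2)**2 = 4)
X(z, h) = 4 + h (X(z, h) = h + 4 = 4 + h)
Z(K) = -15
o(F) = 6 (o(F) = 4 + 2 = 6)
p(A, U) = -248 - 153*A (p(A, U) = 3 + (-153*A - 251) = 3 + (-251 - 153*A) = -248 - 153*A)
1/(o(12) + p(Z(-7), 265)) = 1/(6 + (-248 - 153*(-15))) = 1/(6 + (-248 + 2295)) = 1/(6 + 2047) = 1/2053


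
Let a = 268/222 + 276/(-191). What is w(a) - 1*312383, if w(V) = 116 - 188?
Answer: -312455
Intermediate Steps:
a = -5042/21201 (a = 268*(1/222) + 276*(-1/191) = 134/111 - 276/191 = -5042/21201 ≈ -0.23782)
w(V) = -72
w(a) - 1*312383 = -72 - 1*312383 = -72 - 312383 = -312455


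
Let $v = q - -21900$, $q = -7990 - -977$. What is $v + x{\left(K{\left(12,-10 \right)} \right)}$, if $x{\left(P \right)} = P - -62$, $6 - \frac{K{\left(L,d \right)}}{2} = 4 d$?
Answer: $15041$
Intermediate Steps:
$K{\left(L,d \right)} = 12 - 8 d$ ($K{\left(L,d \right)} = 12 - 2 \cdot 4 d = 12 - 8 d$)
$q = -7013$ ($q = -7990 + 977 = -7013$)
$x{\left(P \right)} = 62 + P$ ($x{\left(P \right)} = P + 62 = 62 + P$)
$v = 14887$ ($v = -7013 - -21900 = -7013 + 21900 = 14887$)
$v + x{\left(K{\left(12,-10 \right)} \right)} = 14887 + \left(62 + \left(12 - -80\right)\right) = 14887 + \left(62 + \left(12 + 80\right)\right) = 14887 + \left(62 + 92\right) = 14887 + 154 = 15041$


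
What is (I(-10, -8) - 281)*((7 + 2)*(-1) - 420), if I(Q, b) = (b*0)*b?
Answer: 120549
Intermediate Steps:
I(Q, b) = 0 (I(Q, b) = 0*b = 0)
(I(-10, -8) - 281)*((7 + 2)*(-1) - 420) = (0 - 281)*((7 + 2)*(-1) - 420) = -281*(9*(-1) - 420) = -281*(-9 - 420) = -281*(-429) = 120549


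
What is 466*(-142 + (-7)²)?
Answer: -43338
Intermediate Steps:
466*(-142 + (-7)²) = 466*(-142 + 49) = 466*(-93) = -43338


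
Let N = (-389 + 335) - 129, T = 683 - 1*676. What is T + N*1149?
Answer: -210260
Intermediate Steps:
T = 7 (T = 683 - 676 = 7)
N = -183 (N = -54 - 129 = -183)
T + N*1149 = 7 - 183*1149 = 7 - 210267 = -210260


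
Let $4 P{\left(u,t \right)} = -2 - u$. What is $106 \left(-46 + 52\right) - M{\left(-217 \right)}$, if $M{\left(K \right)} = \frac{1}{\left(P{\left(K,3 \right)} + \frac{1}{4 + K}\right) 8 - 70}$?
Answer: $\frac{48763179}{76672} \approx 636.0$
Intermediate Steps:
$P{\left(u,t \right)} = - \frac{1}{2} - \frac{u}{4}$ ($P{\left(u,t \right)} = \frac{-2 - u}{4} = - \frac{1}{2} - \frac{u}{4}$)
$M{\left(K \right)} = \frac{1}{-74 - 2 K + \frac{8}{4 + K}}$ ($M{\left(K \right)} = \frac{1}{\left(\left(- \frac{1}{2} - \frac{K}{4}\right) + \frac{1}{4 + K}\right) 8 - 70} = \frac{1}{\left(- \frac{1}{2} + \frac{1}{4 + K} - \frac{K}{4}\right) 8 - 70} = \frac{1}{\left(-4 - 2 K + \frac{8}{4 + K}\right) - 70} = \frac{1}{-74 - 2 K + \frac{8}{4 + K}}$)
$106 \left(-46 + 52\right) - M{\left(-217 \right)} = 106 \left(-46 + 52\right) - \frac{-4 - -217}{2 \left(144 + \left(-217\right)^{2} + 41 \left(-217\right)\right)} = 106 \cdot 6 - \frac{-4 + 217}{2 \left(144 + 47089 - 8897\right)} = 636 - \frac{1}{2} \cdot \frac{1}{38336} \cdot 213 = 636 - \frac{213}{76672} = \frac{48763179}{76672}$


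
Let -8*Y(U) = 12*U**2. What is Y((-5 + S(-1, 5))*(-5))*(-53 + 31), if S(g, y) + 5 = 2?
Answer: 52800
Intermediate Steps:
S(g, y) = -3 (S(g, y) = -5 + 2 = -3)
Y(U) = -3*U**2/2
Y((-5 + S(-1, 5))*(-5))*(-53 + 31) = (-3*25*(-5 - 3)**2/2)*(-53 + 31) = -3*(-8*(-5))**2/2*(-22) = -3/2*40**2*(-22) = -3/2*1600*(-22) = -2400*(-22) = 52800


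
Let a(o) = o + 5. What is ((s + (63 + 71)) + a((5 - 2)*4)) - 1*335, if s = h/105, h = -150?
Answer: -1298/7 ≈ -185.43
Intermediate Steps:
s = -10/7 (s = -150/105 = -150*1/105 = -10/7 ≈ -1.4286)
a(o) = 5 + o
((s + (63 + 71)) + a((5 - 2)*4)) - 1*335 = ((-10/7 + (63 + 71)) + (5 + (5 - 2)*4)) - 1*335 = ((-10/7 + 134) + (5 + 3*4)) - 335 = (928/7 + (5 + 12)) - 335 = (928/7 + 17) - 335 = 1047/7 - 335 = -1298/7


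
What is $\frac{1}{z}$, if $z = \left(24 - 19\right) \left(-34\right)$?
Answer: $- \frac{1}{170} \approx -0.0058824$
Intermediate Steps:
$z = -170$ ($z = 5 \left(-34\right) = -170$)
$\frac{1}{z} = \frac{1}{-170} = - \frac{1}{170}$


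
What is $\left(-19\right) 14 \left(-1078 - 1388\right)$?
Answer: $655956$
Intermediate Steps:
$\left(-19\right) 14 \left(-1078 - 1388\right) = \left(-266\right) \left(-2466\right) = 655956$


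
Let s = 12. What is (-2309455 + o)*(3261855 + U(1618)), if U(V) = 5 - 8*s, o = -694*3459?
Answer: -15362911701764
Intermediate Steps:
o = -2400546
U(V) = -91 (U(V) = 5 - 8*12 = 5 - 96 = -91)
(-2309455 + o)*(3261855 + U(1618)) = (-2309455 - 2400546)*(3261855 - 91) = -4710001*3261764 = -15362911701764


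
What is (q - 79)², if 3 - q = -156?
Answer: 6400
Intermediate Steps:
q = 159 (q = 3 - 1*(-156) = 3 + 156 = 159)
(q - 79)² = (159 - 79)² = 80² = 6400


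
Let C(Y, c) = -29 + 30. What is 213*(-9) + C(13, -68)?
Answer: -1916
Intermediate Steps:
C(Y, c) = 1
213*(-9) + C(13, -68) = 213*(-9) + 1 = -1917 + 1 = -1916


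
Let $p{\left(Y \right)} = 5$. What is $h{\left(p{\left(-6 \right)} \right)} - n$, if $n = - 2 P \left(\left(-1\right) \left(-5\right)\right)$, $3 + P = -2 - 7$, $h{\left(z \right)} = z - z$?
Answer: $-120$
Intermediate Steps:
$h{\left(z \right)} = 0$
$P = -12$ ($P = -3 - 9 = -12$)
$n = 120$ ($n = \left(-2\right) \left(-12\right) \left(\left(-1\right) \left(-5\right)\right) = 24 \cdot 5 = 120$)
$h{\left(p{\left(-6 \right)} \right)} - n = 0 - 120 = -120$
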